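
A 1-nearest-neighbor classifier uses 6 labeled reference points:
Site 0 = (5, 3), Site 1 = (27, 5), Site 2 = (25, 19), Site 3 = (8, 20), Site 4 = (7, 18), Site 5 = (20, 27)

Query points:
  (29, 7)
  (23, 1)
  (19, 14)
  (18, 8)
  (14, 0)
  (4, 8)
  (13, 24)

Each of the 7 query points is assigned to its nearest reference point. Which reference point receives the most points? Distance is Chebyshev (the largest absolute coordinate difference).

(29, 7) — d to each: Site 0:24, Site 1:2, Site 2:12, Site 3:21, Site 4:22, Site 5:20 → nearest is Site 1
(23, 1) — d to each: Site 0:18, Site 1:4, Site 2:18, Site 3:19, Site 4:17, Site 5:26 → nearest is Site 1
(19, 14) — d to each: Site 0:14, Site 1:9, Site 2:6, Site 3:11, Site 4:12, Site 5:13 → nearest is Site 2
(18, 8) — d to each: Site 0:13, Site 1:9, Site 2:11, Site 3:12, Site 4:11, Site 5:19 → nearest is Site 1
(14, 0) — d to each: Site 0:9, Site 1:13, Site 2:19, Site 3:20, Site 4:18, Site 5:27 → nearest is Site 0
(4, 8) — d to each: Site 0:5, Site 1:23, Site 2:21, Site 3:12, Site 4:10, Site 5:19 → nearest is Site 0
(13, 24) — d to each: Site 0:21, Site 1:19, Site 2:12, Site 3:5, Site 4:6, Site 5:7 → nearest is Site 3
Tally — Site 0:2, Site 1:3, Site 2:1, Site 3:1. Site 1 captures the most (3).

Site 1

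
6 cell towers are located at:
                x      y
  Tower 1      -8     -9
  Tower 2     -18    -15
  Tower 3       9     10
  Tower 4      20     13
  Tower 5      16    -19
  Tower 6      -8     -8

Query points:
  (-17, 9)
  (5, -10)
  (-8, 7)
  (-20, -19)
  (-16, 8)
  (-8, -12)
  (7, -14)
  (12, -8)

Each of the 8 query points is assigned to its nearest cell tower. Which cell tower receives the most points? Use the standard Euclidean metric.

Tower 6

(-17, 9) — d² to each: Tower 1:405, Tower 2:577, Tower 3:677, Tower 4:1385, Tower 5:1873, Tower 6:370 → nearest is Tower 6
(5, -10) — d² to each: Tower 1:170, Tower 2:554, Tower 3:416, Tower 4:754, Tower 5:202, Tower 6:173 → nearest is Tower 1
(-8, 7) — d² to each: Tower 1:256, Tower 2:584, Tower 3:298, Tower 4:820, Tower 5:1252, Tower 6:225 → nearest is Tower 6
(-20, -19) — d² to each: Tower 1:244, Tower 2:20, Tower 3:1682, Tower 4:2624, Tower 5:1296, Tower 6:265 → nearest is Tower 2
(-16, 8) — d² to each: Tower 1:353, Tower 2:533, Tower 3:629, Tower 4:1321, Tower 5:1753, Tower 6:320 → nearest is Tower 6
(-8, -12) — d² to each: Tower 1:9, Tower 2:109, Tower 3:773, Tower 4:1409, Tower 5:625, Tower 6:16 → nearest is Tower 1
(7, -14) — d² to each: Tower 1:250, Tower 2:626, Tower 3:580, Tower 4:898, Tower 5:106, Tower 6:261 → nearest is Tower 5
(12, -8) — d² to each: Tower 1:401, Tower 2:949, Tower 3:333, Tower 4:505, Tower 5:137, Tower 6:400 → nearest is Tower 5
Tally — Tower 1:2, Tower 2:1, Tower 5:2, Tower 6:3. Tower 6 captures the most (3).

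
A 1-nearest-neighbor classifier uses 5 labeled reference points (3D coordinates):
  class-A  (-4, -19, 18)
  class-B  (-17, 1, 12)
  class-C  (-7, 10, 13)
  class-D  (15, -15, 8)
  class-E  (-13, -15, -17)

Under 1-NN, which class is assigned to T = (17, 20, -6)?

Since √ is increasing, it suffices to compare squared distances:
d²(T, class-A) = (17−(-4))² + (20−(-19))² + (-6−18)² = 441 + 1521 + 576 = 2538
d²(T, class-B) = (17−(-17))² + (20−1)² + (-6−12)² = 1156 + 361 + 324 = 1841
d²(T, class-C) = (17−(-7))² + (20−10)² + (-6−13)² = 576 + 100 + 361 = 1037
d²(T, class-D) = (17−15)² + (20−(-15))² + (-6−8)² = 4 + 1225 + 196 = 1425
d²(T, class-E) = (17−(-13))² + (20−(-15))² + (-6−(-17))² = 900 + 1225 + 121 = 2246
class-C is nearest.

class-C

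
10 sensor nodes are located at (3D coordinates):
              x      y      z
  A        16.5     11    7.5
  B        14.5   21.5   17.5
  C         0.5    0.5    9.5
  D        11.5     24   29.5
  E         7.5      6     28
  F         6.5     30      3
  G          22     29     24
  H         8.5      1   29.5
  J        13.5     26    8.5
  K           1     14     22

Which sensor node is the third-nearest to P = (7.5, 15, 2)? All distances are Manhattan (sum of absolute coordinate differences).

d(P,A) = |7.5−16.5| + |15−11| + |2−7.5| = 9 + 4 + 5.5 = 18.5
d(P,B) = |7.5−14.5| + |15−21.5| + |2−17.5| = 7 + 6.5 + 15.5 = 29
d(P,C) = |7.5−0.5| + |15−0.5| + |2−9.5| = 7 + 14.5 + 7.5 = 29
d(P,D) = |7.5−11.5| + |15−24| + |2−29.5| = 4 + 9 + 27.5 = 40.5
d(P,E) = |7.5−7.5| + |15−6| + |2−28| = 0 + 9 + 26 = 35
d(P,F) = |7.5−6.5| + |15−30| + |2−3| = 1 + 15 + 1 = 17
d(P,G) = |7.5−22| + |15−29| + |2−24| = 14.5 + 14 + 22 = 50.5
d(P,H) = |7.5−8.5| + |15−1| + |2−29.5| = 1 + 14 + 27.5 = 42.5
d(P,J) = |7.5−13.5| + |15−26| + |2−8.5| = 6 + 11 + 6.5 = 23.5
d(P,K) = |7.5−1| + |15−14| + |2−22| = 6.5 + 1 + 20 = 27.5
Sorted ascending: F, A, J, K, … — the third-nearest is J.

J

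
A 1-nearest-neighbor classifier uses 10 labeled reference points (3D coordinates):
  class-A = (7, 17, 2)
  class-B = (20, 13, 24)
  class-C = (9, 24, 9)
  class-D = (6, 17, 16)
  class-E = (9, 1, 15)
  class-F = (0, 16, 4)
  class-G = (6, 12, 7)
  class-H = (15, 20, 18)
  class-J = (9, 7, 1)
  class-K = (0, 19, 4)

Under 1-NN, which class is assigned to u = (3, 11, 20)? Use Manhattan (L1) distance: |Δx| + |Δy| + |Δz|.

d(u, class-A) = 4 + 6 + 18 = 28
d(u, class-B) = 17 + 2 + 4 = 23
d(u, class-C) = 6 + 13 + 11 = 30
d(u, class-D) = 3 + 6 + 4 = 13
d(u, class-E) = 6 + 10 + 5 = 21
d(u, class-F) = 3 + 5 + 16 = 24
d(u, class-G) = 3 + 1 + 13 = 17
d(u, class-H) = 12 + 9 + 2 = 23
d(u, class-J) = 6 + 4 + 19 = 29
d(u, class-K) = 3 + 8 + 16 = 27
Minimum is at class-D.

class-D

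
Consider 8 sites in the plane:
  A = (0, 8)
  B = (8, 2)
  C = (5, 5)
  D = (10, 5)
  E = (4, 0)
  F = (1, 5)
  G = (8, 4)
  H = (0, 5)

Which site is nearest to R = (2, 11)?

A

Squared Euclidean distances:
|RA|² = 4 + 9 = 13
|RB|² = 36 + 81 = 117
|RC|² = 9 + 36 = 45
|RD|² = 64 + 36 = 100
|RE|² = 4 + 121 = 125
|RF|² = 1 + 36 = 37
|RG|² = 36 + 49 = 85
|RH|² = 4 + 36 = 40
Minimum is at A.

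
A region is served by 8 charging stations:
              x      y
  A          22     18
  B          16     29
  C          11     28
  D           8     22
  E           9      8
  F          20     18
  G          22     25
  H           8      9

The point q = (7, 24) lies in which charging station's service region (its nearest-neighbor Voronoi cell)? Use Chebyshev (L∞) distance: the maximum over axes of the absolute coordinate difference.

d(q,A) = max(15, 6) = 15
d(q,B) = max(9, 5) = 9
d(q,C) = max(4, 4) = 4
d(q,D) = max(1, 2) = 2
d(q,E) = max(2, 16) = 16
d(q,F) = max(13, 6) = 13
d(q,G) = max(15, 1) = 15
d(q,H) = max(1, 15) = 15
Minimum is at D.

D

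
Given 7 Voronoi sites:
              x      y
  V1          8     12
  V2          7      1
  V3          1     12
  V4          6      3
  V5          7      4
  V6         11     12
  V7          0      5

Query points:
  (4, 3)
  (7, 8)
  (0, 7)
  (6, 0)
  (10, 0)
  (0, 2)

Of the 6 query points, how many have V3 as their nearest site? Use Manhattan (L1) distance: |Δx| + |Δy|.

0

(4, 3) — d to each: V1:13, V2:5, V3:12, V4:2, V5:4, V6:16, V7:6 → nearest is V4
(7, 8) — d to each: V1:5, V2:7, V3:10, V4:6, V5:4, V6:8, V7:10 → nearest is V5
(0, 7) — d to each: V1:13, V2:13, V3:6, V4:10, V5:10, V6:16, V7:2 → nearest is V7
(6, 0) — d to each: V1:14, V2:2, V3:17, V4:3, V5:5, V6:17, V7:11 → nearest is V2
(10, 0) — d to each: V1:14, V2:4, V3:21, V4:7, V5:7, V6:13, V7:15 → nearest is V2
(0, 2) — d to each: V1:18, V2:8, V3:11, V4:7, V5:9, V6:21, V7:3 → nearest is V7
0 of the 6 points have V3 as nearest.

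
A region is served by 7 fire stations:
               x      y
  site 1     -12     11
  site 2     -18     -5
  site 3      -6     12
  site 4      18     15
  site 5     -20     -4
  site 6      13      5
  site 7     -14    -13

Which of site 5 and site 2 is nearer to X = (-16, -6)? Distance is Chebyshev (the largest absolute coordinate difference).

d(X, site 5) = max(4, 2) = 4
d(X, site 2) = max(2, 1) = 2
4 > 2, so site 2 is closer.

site 2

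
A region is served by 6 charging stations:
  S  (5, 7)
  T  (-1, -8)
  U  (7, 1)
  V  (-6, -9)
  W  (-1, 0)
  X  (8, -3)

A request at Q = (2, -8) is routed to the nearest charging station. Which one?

T

Squared Euclidean distances:
|QS|² = (2−5)² + (-8−7)² = 9 + 225 = 234
|QT|² = (2−(-1))² + (-8−(-8))² = 9 + 0 = 9
|QU|² = (2−7)² + (-8−1)² = 25 + 81 = 106
|QV|² = (2−(-6))² + (-8−(-9))² = 64 + 1 = 65
|QW|² = (2−(-1))² + (-8−0)² = 9 + 64 = 73
|QX|² = (2−8)² + (-8−(-3))² = 36 + 25 = 61
Minimum is at T.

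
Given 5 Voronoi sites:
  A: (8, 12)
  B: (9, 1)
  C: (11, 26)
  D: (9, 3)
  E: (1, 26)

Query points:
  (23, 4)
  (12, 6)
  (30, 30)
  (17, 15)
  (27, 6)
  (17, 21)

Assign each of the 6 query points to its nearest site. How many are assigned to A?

1

(23, 4) — d² to each: A:289, B:205, C:628, D:197, E:968 → nearest is D
(12, 6) — d² to each: A:52, B:34, C:401, D:18, E:521 → nearest is D
(30, 30) — d² to each: A:808, B:1282, C:377, D:1170, E:857 → nearest is C
(17, 15) — d² to each: A:90, B:260, C:157, D:208, E:377 → nearest is A
(27, 6) — d² to each: A:397, B:349, C:656, D:333, E:1076 → nearest is D
(17, 21) — d² to each: A:162, B:464, C:61, D:388, E:281 → nearest is C
1 of the 6 points has A as nearest.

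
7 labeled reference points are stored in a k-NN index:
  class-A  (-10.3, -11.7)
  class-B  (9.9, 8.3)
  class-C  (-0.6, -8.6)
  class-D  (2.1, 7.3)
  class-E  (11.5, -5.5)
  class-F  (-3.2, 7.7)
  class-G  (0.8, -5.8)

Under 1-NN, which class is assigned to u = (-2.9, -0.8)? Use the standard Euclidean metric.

class-G

Squared Euclidean distances:
d²(u, class-A) = (-2.9−(-10.3))² + (-0.8−(-11.7))² = 54.76 + 118.81 = 173.57
d²(u, class-B) = (-2.9−9.9)² + (-0.8−8.3)² = 163.84 + 82.81 = 246.65
d²(u, class-C) = (-2.9−(-0.6))² + (-0.8−(-8.6))² = 5.29 + 60.84 = 66.13
d²(u, class-D) = (-2.9−2.1)² + (-0.8−7.3)² = 25 + 65.61 = 90.61
d²(u, class-E) = (-2.9−11.5)² + (-0.8−(-5.5))² = 207.36 + 22.09 = 229.45
d²(u, class-F) = (-2.9−(-3.2))² + (-0.8−7.7)² = 0.09 + 72.25 = 72.34
d²(u, class-G) = (-2.9−0.8)² + (-0.8−(-5.8))² = 13.69 + 25 = 38.69
class-G is nearest.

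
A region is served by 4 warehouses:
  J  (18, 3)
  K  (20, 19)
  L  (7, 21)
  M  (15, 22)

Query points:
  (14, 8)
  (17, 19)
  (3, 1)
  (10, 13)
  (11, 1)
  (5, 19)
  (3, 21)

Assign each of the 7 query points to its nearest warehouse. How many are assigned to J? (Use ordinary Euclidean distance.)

3

(14, 8) — d² to each: J:41, K:157, L:218, M:197 → nearest is J
(17, 19) — d² to each: J:257, K:9, L:104, M:13 → nearest is K
(3, 1) — d² to each: J:229, K:613, L:416, M:585 → nearest is J
(10, 13) — d² to each: J:164, K:136, L:73, M:106 → nearest is L
(11, 1) — d² to each: J:53, K:405, L:416, M:457 → nearest is J
(5, 19) — d² to each: J:425, K:225, L:8, M:109 → nearest is L
(3, 21) — d² to each: J:549, K:293, L:16, M:145 → nearest is L
3 of the 7 points have J as nearest.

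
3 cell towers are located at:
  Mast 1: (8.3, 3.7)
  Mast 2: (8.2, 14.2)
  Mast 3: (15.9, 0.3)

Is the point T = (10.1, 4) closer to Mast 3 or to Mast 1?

Compare squared distances:
d²(T, Mast 3) = (10.1−15.9)² + (4−0.3)² = 33.64 + 13.69 = 47.33
d²(T, Mast 1) = (10.1−8.3)² + (4−3.7)² = 3.24 + 0.09 = 3.33
47.33 > 3.33, so Mast 1 is closer.

Mast 1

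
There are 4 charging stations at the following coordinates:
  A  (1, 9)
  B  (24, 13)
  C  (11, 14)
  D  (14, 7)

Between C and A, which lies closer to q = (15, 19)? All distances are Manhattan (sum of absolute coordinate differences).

d(q,C) = |15−11| + |19−14| = 4 + 5 = 9
d(q,A) = |15−1| + |19−9| = 14 + 10 = 24
9 < 24, so C is closer.

C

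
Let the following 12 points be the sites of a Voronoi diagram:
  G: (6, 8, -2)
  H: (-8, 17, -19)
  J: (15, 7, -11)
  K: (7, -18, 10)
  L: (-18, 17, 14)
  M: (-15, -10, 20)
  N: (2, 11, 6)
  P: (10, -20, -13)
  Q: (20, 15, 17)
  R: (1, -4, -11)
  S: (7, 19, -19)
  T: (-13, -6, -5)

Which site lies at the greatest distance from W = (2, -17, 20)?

Compare squared distances (the ordering matches that of the actual distances):
|WG|² = (2−6)² + (-17−8)² + (20−(-2))² = 16 + 625 + 484 = 1125
|WH|² = (2−(-8))² + (-17−17)² + (20−(-19))² = 100 + 1156 + 1521 = 2777
|WJ|² = (2−15)² + (-17−7)² + (20−(-11))² = 169 + 576 + 961 = 1706
|WK|² = (2−7)² + (-17−(-18))² + (20−10)² = 25 + 1 + 100 = 126
|WL|² = (2−(-18))² + (-17−17)² + (20−14)² = 400 + 1156 + 36 = 1592
|WM|² = (2−(-15))² + (-17−(-10))² + (20−20)² = 289 + 49 + 0 = 338
|WN|² = (2−2)² + (-17−11)² + (20−6)² = 0 + 784 + 196 = 980
|WP|² = (2−10)² + (-17−(-20))² + (20−(-13))² = 64 + 9 + 1089 = 1162
|WQ|² = (2−20)² + (-17−15)² + (20−17)² = 324 + 1024 + 9 = 1357
|WR|² = (2−1)² + (-17−(-4))² + (20−(-11))² = 1 + 169 + 961 = 1131
|WS|² = (2−7)² + (-17−19)² + (20−(-19))² = 25 + 1296 + 1521 = 2842
|WT|² = (2−(-13))² + (-17−(-6))² + (20−(-5))² = 225 + 121 + 625 = 971
The largest is to S.

S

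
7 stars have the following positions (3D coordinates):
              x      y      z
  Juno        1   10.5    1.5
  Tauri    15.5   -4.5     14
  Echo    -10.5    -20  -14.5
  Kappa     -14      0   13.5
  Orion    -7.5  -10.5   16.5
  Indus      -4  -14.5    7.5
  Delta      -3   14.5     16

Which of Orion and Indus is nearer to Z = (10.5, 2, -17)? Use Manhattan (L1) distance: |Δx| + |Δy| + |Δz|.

d(Z, Orion) = |10.5−(-7.5)| + |2−(-10.5)| + |-17−16.5| = 18 + 12.5 + 33.5 = 64
d(Z, Indus) = |10.5−(-4)| + |2−(-14.5)| + |-17−7.5| = 14.5 + 16.5 + 24.5 = 55.5
64 > 55.5, so Indus is closer.

Indus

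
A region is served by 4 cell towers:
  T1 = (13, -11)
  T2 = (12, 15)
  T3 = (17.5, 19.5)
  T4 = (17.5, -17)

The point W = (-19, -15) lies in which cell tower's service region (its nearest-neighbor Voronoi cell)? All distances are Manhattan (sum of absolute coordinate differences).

T1

d(W,T1) = 32 + 4 = 36
d(W,T2) = 31 + 30 = 61
d(W,T3) = 36.5 + 34.5 = 71
d(W,T4) = 36.5 + 2 = 38.5
T1 is nearest.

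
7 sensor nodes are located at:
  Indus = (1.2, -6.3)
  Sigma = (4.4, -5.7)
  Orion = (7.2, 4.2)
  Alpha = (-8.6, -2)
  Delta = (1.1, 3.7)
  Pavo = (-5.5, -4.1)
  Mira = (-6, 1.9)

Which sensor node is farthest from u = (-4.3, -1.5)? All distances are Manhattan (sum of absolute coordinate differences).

Orion

d(u, Indus) = |-4.3−1.2| + |-1.5−(-6.3)| = 5.5 + 4.8 = 10.3
d(u, Sigma) = |-4.3−4.4| + |-1.5−(-5.7)| = 8.7 + 4.2 = 12.9
d(u, Orion) = |-4.3−7.2| + |-1.5−4.2| = 11.5 + 5.7 = 17.2
d(u, Alpha) = |-4.3−(-8.6)| + |-1.5−(-2)| = 4.3 + 0.5 = 4.8
d(u, Delta) = |-4.3−1.1| + |-1.5−3.7| = 5.4 + 5.2 = 10.6
d(u, Pavo) = |-4.3−(-5.5)| + |-1.5−(-4.1)| = 1.2 + 2.6 = 3.8
d(u, Mira) = |-4.3−(-6)| + |-1.5−1.9| = 1.7 + 3.4 = 5.1
The largest is to Orion.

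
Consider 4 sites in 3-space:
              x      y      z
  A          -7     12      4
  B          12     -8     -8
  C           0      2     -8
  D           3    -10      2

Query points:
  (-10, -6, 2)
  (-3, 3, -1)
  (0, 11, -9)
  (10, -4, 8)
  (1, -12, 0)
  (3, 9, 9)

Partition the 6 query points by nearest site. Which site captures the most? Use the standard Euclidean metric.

D

(-10, -6, 2) — d² to each: A:337, B:588, C:264, D:185 → nearest is D
(-3, 3, -1) — d² to each: A:122, B:395, C:59, D:214 → nearest is C
(0, 11, -9) — d² to each: A:219, B:506, C:82, D:571 → nearest is C
(10, -4, 8) — d² to each: A:561, B:276, C:392, D:121 → nearest is D
(1, -12, 0) — d² to each: A:656, B:201, C:261, D:12 → nearest is D
(3, 9, 9) — d² to each: A:134, B:659, C:347, D:410 → nearest is A
Tally — A:1, C:2, D:3. D captures the most (3).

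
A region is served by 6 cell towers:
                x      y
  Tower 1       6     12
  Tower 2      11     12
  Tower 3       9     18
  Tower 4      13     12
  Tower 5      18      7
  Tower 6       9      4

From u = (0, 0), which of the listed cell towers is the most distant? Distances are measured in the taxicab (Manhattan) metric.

Tower 3

d(u, Tower 1) = 6 + 12 = 18
d(u, Tower 2) = 11 + 12 = 23
d(u, Tower 3) = 9 + 18 = 27
d(u, Tower 4) = 13 + 12 = 25
d(u, Tower 5) = 18 + 7 = 25
d(u, Tower 6) = 9 + 4 = 13
The largest is to Tower 3.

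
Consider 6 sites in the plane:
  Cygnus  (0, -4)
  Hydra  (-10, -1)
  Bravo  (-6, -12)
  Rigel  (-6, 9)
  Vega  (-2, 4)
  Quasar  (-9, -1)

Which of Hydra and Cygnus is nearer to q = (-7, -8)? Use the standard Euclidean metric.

Compare squared distances:
d²(q, Hydra) = (-7−(-10))² + (-8−(-1))² = 9 + 49 = 58
d²(q, Cygnus) = (-7−0)² + (-8−(-4))² = 49 + 16 = 65
58 < 65, so Hydra is closer.

Hydra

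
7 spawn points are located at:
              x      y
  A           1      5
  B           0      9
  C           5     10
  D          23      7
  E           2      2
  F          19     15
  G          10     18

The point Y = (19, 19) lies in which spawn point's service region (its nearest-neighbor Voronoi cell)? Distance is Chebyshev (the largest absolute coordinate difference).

d(Y,A) = max(18, 14) = 18
d(Y,B) = max(19, 10) = 19
d(Y,C) = max(14, 9) = 14
d(Y,D) = max(4, 12) = 12
d(Y,E) = max(17, 17) = 17
d(Y,F) = max(0, 4) = 4
d(Y,G) = max(9, 1) = 9
Minimum is at F.

F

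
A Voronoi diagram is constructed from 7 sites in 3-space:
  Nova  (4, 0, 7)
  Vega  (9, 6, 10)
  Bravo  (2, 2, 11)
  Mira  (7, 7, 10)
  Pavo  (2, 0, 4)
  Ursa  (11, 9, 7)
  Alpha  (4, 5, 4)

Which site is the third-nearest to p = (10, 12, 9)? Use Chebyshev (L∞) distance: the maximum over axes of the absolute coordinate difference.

d(p, Nova) = max(6, 12, 2) = 12
d(p, Vega) = max(1, 6, 1) = 6
d(p, Bravo) = max(8, 10, 2) = 10
d(p, Mira) = max(3, 5, 1) = 5
d(p, Pavo) = max(8, 12, 5) = 12
d(p, Ursa) = max(1, 3, 2) = 3
d(p, Alpha) = max(6, 7, 5) = 7
Sorted ascending: Ursa, Mira, Vega, Alpha, … — the third-nearest is Vega.

Vega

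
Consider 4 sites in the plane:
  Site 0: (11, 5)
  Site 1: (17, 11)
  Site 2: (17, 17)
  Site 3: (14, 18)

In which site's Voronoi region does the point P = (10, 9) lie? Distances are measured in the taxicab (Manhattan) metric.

d(P, Site 0) = |10−11| + |9−5| = 1 + 4 = 5
d(P, Site 1) = |10−17| + |9−11| = 7 + 2 = 9
d(P, Site 2) = |10−17| + |9−17| = 7 + 8 = 15
d(P, Site 3) = |10−14| + |9−18| = 4 + 9 = 13
Minimum is at Site 0.

Site 0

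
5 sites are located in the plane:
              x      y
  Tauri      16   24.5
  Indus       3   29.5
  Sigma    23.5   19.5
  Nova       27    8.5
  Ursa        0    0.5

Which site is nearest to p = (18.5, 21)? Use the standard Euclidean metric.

Tauri

Since √ is increasing, it suffices to compare squared distances:
d²(p, Tauri) = (18.5−16)² + (21−24.5)² = 6.25 + 12.25 = 18.5
d²(p, Indus) = (18.5−3)² + (21−29.5)² = 240.25 + 72.25 = 312.5
d²(p, Sigma) = (18.5−23.5)² + (21−19.5)² = 25 + 2.25 = 27.25
d²(p, Nova) = (18.5−27)² + (21−8.5)² = 72.25 + 156.25 = 228.5
d²(p, Ursa) = (18.5−0)² + (21−0.5)² = 342.25 + 420.25 = 762.5
Tauri is nearest.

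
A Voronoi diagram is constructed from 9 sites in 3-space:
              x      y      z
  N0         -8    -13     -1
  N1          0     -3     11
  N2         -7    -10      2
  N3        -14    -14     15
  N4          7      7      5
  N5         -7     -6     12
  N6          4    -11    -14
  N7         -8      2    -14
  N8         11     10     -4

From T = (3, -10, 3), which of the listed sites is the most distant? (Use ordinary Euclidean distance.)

N7

Squared Euclidean distances:
|TN0|² = 121 + 9 + 16 = 146
|TN1|² = 9 + 49 + 64 = 122
|TN2|² = 100 + 0 + 1 = 101
|TN3|² = 289 + 16 + 144 = 449
|TN4|² = 16 + 289 + 4 = 309
|TN5|² = 100 + 16 + 81 = 197
|TN6|² = 1 + 1 + 289 = 291
|TN7|² = 121 + 144 + 289 = 554
|TN8|² = 64 + 400 + 49 = 513
The largest is to N7.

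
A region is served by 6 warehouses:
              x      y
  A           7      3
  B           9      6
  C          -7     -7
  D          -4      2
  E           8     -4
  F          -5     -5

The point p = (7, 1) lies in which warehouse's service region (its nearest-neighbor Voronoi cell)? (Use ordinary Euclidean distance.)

A

Squared Euclidean distances:
|pA|² = (7−7)² + (1−3)² = 0 + 4 = 4
|pB|² = (7−9)² + (1−6)² = 4 + 25 = 29
|pC|² = (7−(-7))² + (1−(-7))² = 196 + 64 = 260
|pD|² = (7−(-4))² + (1−2)² = 121 + 1 = 122
|pE|² = (7−8)² + (1−(-4))² = 1 + 25 = 26
|pF|² = (7−(-5))² + (1−(-5))² = 144 + 36 = 180
Minimum is at A.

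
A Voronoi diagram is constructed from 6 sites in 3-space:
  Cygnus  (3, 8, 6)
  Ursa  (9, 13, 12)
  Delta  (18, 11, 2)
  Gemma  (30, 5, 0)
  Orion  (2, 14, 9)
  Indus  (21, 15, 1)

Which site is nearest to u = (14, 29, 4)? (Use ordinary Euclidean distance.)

Indus

Since √ is increasing, it suffices to compare squared distances:
d²(u, Cygnus) = (14−3)² + (29−8)² + (4−6)² = 121 + 441 + 4 = 566
d²(u, Ursa) = (14−9)² + (29−13)² + (4−12)² = 25 + 256 + 64 = 345
d²(u, Delta) = (14−18)² + (29−11)² + (4−2)² = 16 + 324 + 4 = 344
d²(u, Gemma) = (14−30)² + (29−5)² + (4−0)² = 256 + 576 + 16 = 848
d²(u, Orion) = (14−2)² + (29−14)² + (4−9)² = 144 + 225 + 25 = 394
d²(u, Indus) = (14−21)² + (29−15)² + (4−1)² = 49 + 196 + 9 = 254
Minimum is at Indus.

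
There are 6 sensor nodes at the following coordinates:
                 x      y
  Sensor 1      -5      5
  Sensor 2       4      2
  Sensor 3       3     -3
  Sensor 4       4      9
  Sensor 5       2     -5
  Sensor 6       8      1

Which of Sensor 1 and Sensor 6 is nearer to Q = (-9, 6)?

Compare squared distances:
d²(Q, Sensor 1) = (-9−(-5))² + (6−5)² = 16 + 1 = 17
d²(Q, Sensor 6) = (-9−8)² + (6−1)² = 289 + 25 = 314
17 < 314, so Sensor 1 is closer.

Sensor 1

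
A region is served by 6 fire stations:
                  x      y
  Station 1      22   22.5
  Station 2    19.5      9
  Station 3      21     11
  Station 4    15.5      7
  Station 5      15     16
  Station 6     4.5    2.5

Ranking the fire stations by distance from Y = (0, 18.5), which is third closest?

Compare squared distances (the ordering matches that of the actual distances):
d²(Y, Station 1) = (0−22)² + (18.5−22.5)² = 484 + 16 = 500
d²(Y, Station 2) = (0−19.5)² + (18.5−9)² = 380.25 + 90.25 = 470.5
d²(Y, Station 3) = (0−21)² + (18.5−11)² = 441 + 56.25 = 497.25
d²(Y, Station 4) = (0−15.5)² + (18.5−7)² = 240.25 + 132.25 = 372.5
d²(Y, Station 5) = (0−15)² + (18.5−16)² = 225 + 6.25 = 231.25
d²(Y, Station 6) = (0−4.5)² + (18.5−2.5)² = 20.25 + 256 = 276.25
Sorted ascending: Station 5, Station 6, Station 4, Station 2, … — the third-nearest is Station 4.

Station 4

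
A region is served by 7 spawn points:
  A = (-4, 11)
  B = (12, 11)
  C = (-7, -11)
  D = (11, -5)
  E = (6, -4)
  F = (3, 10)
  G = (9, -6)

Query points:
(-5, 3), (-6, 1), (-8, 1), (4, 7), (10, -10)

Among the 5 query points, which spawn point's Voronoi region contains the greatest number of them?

(-5, 3) — d² to each: A:65, B:353, C:200, D:320, E:170, F:113, G:277 → nearest is A
(-6, 1) — d² to each: A:104, B:424, C:145, D:325, E:169, F:162, G:274 → nearest is A
(-8, 1) — d² to each: A:116, B:500, C:145, D:397, E:221, F:202, G:338 → nearest is A
(4, 7) — d² to each: A:80, B:80, C:445, D:193, E:125, F:10, G:194 → nearest is F
(10, -10) — d² to each: A:637, B:445, C:290, D:26, E:52, F:449, G:17 → nearest is G
Tally — A:3, F:1, G:1. A captures the most (3).

A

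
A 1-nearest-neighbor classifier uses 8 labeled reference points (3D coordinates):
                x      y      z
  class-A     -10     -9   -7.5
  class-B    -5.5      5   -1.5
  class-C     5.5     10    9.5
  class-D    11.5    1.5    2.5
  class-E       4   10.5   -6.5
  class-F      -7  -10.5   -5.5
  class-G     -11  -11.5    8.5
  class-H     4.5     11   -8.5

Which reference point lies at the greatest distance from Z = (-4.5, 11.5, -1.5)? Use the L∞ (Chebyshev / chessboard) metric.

d(Z, class-A) = max(5.5, 20.5, 6) = 20.5
d(Z, class-B) = max(1, 6.5, 0) = 6.5
d(Z, class-C) = max(10, 1.5, 11) = 11
d(Z, class-D) = max(16, 10, 4) = 16
d(Z, class-E) = max(8.5, 1, 5) = 8.5
d(Z, class-F) = max(2.5, 22, 4) = 22
d(Z, class-G) = max(6.5, 23, 10) = 23
d(Z, class-H) = max(9, 0.5, 7) = 9
The largest is to class-G.

class-G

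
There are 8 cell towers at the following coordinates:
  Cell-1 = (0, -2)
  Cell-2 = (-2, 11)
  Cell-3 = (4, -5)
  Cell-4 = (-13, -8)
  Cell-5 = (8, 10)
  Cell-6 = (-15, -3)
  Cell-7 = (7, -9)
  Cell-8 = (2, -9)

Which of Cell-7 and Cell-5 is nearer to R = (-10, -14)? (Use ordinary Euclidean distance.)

Cell-7

Compare squared distances:
d²(R, Cell-7) = (-10−7)² + (-14−(-9))² = 289 + 25 = 314
d²(R, Cell-5) = (-10−8)² + (-14−10)² = 324 + 576 = 900
314 < 900, so Cell-7 is closer.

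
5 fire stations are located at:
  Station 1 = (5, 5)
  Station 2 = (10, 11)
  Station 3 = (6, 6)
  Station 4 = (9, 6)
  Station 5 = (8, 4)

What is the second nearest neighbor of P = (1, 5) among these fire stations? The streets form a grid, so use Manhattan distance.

d(P, Station 1) = |1−5| + |5−5| = 4 + 0 = 4
d(P, Station 2) = |1−10| + |5−11| = 9 + 6 = 15
d(P, Station 3) = |1−6| + |5−6| = 5 + 1 = 6
d(P, Station 4) = |1−9| + |5−6| = 8 + 1 = 9
d(P, Station 5) = |1−8| + |5−4| = 7 + 1 = 8
Sorted ascending: Station 1, Station 3, Station 5, … — the second-nearest is Station 3.

Station 3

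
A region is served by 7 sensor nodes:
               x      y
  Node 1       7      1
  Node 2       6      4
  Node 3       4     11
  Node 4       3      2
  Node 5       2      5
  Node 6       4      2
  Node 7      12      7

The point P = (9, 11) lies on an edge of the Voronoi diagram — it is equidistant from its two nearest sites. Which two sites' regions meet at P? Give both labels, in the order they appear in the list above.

Squared distances from P to each site:
d²(P, Node 1) = (9−7)² + (11−1)² = 4 + 100 = 104
d²(P, Node 2) = (9−6)² + (11−4)² = 9 + 49 = 58
d²(P, Node 3) = (9−4)² + (11−11)² = 25 + 0 = 25
d²(P, Node 4) = (9−3)² + (11−2)² = 36 + 81 = 117
d²(P, Node 5) = (9−2)² + (11−5)² = 49 + 36 = 85
d²(P, Node 6) = (9−4)² + (11−2)² = 25 + 81 = 106
d²(P, Node 7) = (9−12)² + (11−7)² = 9 + 16 = 25
P is equidistant from Node 3 and Node 7 (both at squared distance 25), and every other site is strictly farther — so P lies on the Node 3–Node 7 Voronoi edge.

Node 3 and Node 7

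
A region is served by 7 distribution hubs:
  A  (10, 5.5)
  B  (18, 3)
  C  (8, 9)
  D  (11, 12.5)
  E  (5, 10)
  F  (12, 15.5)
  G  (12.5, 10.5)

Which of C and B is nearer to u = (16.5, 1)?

Compare squared distances:
|uC|² = (16.5−8)² + (1−9)² = 72.25 + 64 = 136.25
|uB|² = (16.5−18)² + (1−3)² = 2.25 + 4 = 6.25
136.25 > 6.25, so B is closer.

B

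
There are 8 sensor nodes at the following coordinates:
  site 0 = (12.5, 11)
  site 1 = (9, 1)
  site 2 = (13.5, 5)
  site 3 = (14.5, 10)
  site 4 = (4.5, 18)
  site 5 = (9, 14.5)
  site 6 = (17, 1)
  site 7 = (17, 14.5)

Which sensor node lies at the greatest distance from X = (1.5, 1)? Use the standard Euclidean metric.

site 7

Since √ is increasing, it suffices to compare squared distances:
d²(X, site 0) = (1.5−12.5)² + (1−11)² = 121 + 100 = 221
d²(X, site 1) = (1.5−9)² + (1−1)² = 56.25 + 0 = 56.25
d²(X, site 2) = (1.5−13.5)² + (1−5)² = 144 + 16 = 160
d²(X, site 3) = (1.5−14.5)² + (1−10)² = 169 + 81 = 250
d²(X, site 4) = (1.5−4.5)² + (1−18)² = 9 + 289 = 298
d²(X, site 5) = (1.5−9)² + (1−14.5)² = 56.25 + 182.25 = 238.5
d²(X, site 6) = (1.5−17)² + (1−1)² = 240.25 + 0 = 240.25
d²(X, site 7) = (1.5−17)² + (1−14.5)² = 240.25 + 182.25 = 422.5
The largest is to site 7.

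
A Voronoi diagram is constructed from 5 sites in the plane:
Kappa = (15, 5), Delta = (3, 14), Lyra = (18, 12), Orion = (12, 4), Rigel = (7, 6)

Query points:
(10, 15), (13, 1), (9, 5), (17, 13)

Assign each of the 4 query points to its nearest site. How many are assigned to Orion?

(10, 15) — d² to each: Kappa:125, Delta:50, Lyra:73, Orion:125, Rigel:90 → nearest is Delta
(13, 1) — d² to each: Kappa:20, Delta:269, Lyra:146, Orion:10, Rigel:61 → nearest is Orion
(9, 5) — d² to each: Kappa:36, Delta:117, Lyra:130, Orion:10, Rigel:5 → nearest is Rigel
(17, 13) — d² to each: Kappa:68, Delta:197, Lyra:2, Orion:106, Rigel:149 → nearest is Lyra
1 of the 4 points has Orion as nearest.

1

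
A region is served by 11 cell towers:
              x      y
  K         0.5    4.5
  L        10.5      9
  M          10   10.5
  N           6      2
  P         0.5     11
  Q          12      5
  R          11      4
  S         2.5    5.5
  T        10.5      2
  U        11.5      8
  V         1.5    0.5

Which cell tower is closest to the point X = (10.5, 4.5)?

R

Since √ is increasing, it suffices to compare squared distances:
|XK|² = 100 + 0 = 100
|XL|² = 0 + 20.25 = 20.25
|XM|² = 0.25 + 36 = 36.25
|XN|² = 20.25 + 6.25 = 26.5
|XP|² = 100 + 42.25 = 142.25
|XQ|² = 2.25 + 0.25 = 2.5
|XR|² = 0.25 + 0.25 = 0.5
|XS|² = 64 + 1 = 65
|XT|² = 0 + 6.25 = 6.25
|XU|² = 1 + 12.25 = 13.25
|XV|² = 81 + 16 = 97
The smallest is to R, so X lies in the Voronoi region of R.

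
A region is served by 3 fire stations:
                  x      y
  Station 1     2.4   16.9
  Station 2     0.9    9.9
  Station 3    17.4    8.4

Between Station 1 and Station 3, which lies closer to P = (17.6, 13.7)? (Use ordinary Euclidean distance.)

Compare squared distances:
d²(P, Station 1) = (17.6−2.4)² + (13.7−16.9)² = 231.04 + 10.24 = 241.28
d²(P, Station 3) = (17.6−17.4)² + (13.7−8.4)² = 0.04 + 28.09 = 28.13
241.28 > 28.13, so Station 3 is closer.

Station 3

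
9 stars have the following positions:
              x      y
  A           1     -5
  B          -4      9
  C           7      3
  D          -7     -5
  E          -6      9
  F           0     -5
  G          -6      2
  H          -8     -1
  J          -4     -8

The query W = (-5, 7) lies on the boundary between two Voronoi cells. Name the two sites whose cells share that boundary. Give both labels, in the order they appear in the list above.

Squared distances from W to each site:
|WA|² = 36 + 144 = 180
|WB|² = 1 + 4 = 5
|WC|² = 144 + 16 = 160
|WD|² = 4 + 144 = 148
|WE|² = 1 + 4 = 5
|WF|² = 25 + 144 = 169
|WG|² = 1 + 25 = 26
|WH|² = 9 + 64 = 73
|WJ|² = 1 + 225 = 226
W is equidistant from B and E (both at squared distance 5), and every other site is strictly farther — so W lies on the B–E Voronoi edge.

B and E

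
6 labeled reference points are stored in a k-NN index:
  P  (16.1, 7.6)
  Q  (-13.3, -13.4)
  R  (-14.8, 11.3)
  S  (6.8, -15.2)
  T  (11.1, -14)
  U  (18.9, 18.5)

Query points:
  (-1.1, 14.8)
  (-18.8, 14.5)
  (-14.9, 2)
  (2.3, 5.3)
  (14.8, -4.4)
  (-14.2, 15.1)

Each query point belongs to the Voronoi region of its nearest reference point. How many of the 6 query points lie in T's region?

1

(-1.1, 14.8) — d² to each: P:347.68, Q:944.08, R:199.94, S:962.41, T:978.28, U:413.69 → nearest is R
(-18.8, 14.5) — d² to each: P:1265.62, Q:808.66, R:26.24, S:1537.45, T:1706.26, U:1437.29 → nearest is R
(-14.9, 2) — d² to each: P:992.36, Q:239.72, R:86.5, S:766.73, T:932, U:1414.69 → nearest is R
(2.3, 5.3) — d² to each: P:195.73, Q:593.05, R:328.41, S:440.5, T:449.93, U:449.8 → nearest is P
(14.8, -4.4) — d² to each: P:145.69, Q:870.61, R:1122.65, S:180.64, T:105.85, U:541.22 → nearest is T
(-14.2, 15.1) — d² to each: P:974.34, Q:813.06, R:14.8, S:1359.09, T:1486.9, U:1107.17 → nearest is R
1 of the 6 points has T as nearest.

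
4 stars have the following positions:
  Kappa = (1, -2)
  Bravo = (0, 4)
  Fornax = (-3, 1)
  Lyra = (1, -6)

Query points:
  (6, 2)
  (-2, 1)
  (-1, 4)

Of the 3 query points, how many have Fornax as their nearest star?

(6, 2) — d² to each: Kappa:41, Bravo:40, Fornax:82, Lyra:89 → nearest is Bravo
(-2, 1) — d² to each: Kappa:18, Bravo:13, Fornax:1, Lyra:58 → nearest is Fornax
(-1, 4) — d² to each: Kappa:40, Bravo:1, Fornax:13, Lyra:104 → nearest is Bravo
1 of the 3 points has Fornax as nearest.

1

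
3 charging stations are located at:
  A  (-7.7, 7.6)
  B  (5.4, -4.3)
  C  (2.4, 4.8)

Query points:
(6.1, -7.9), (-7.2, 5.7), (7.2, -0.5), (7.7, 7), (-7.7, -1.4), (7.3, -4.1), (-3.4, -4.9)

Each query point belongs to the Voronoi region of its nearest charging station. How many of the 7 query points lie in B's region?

4

(6.1, -7.9) — d² to each: A:430.69, B:13.45, C:174.98 → nearest is B
(-7.2, 5.7) — d² to each: A:3.86, B:258.76, C:92.97 → nearest is A
(7.2, -0.5) — d² to each: A:287.62, B:17.68, C:51.13 → nearest is B
(7.7, 7) — d² to each: A:237.52, B:132.98, C:32.93 → nearest is C
(-7.7, -1.4) — d² to each: A:81, B:180.02, C:140.45 → nearest is A
(7.3, -4.1) — d² to each: A:361.89, B:3.65, C:103.22 → nearest is B
(-3.4, -4.9) — d² to each: A:174.74, B:77.8, C:127.73 → nearest is B
4 of the 7 points have B as nearest.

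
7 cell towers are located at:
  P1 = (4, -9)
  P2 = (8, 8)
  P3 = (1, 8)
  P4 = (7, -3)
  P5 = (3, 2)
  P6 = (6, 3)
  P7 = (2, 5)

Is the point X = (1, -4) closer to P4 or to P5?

Compare squared distances:
|XP4|² = (1−7)² + (-4−(-3))² = 36 + 1 = 37
|XP5|² = (1−3)² + (-4−2)² = 4 + 36 = 40
37 < 40, so P4 is closer.

P4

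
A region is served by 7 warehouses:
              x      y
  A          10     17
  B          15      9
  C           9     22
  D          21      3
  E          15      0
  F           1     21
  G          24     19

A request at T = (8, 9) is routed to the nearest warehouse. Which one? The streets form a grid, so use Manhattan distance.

d(T,A) = |8−10| + |9−17| = 2 + 8 = 10
d(T,B) = |8−15| + |9−9| = 7 + 0 = 7
d(T,C) = |8−9| + |9−22| = 1 + 13 = 14
d(T,D) = |8−21| + |9−3| = 13 + 6 = 19
d(T,E) = |8−15| + |9−0| = 7 + 9 = 16
d(T,F) = |8−1| + |9−21| = 7 + 12 = 19
d(T,G) = |8−24| + |9−19| = 16 + 10 = 26
B is nearest.

B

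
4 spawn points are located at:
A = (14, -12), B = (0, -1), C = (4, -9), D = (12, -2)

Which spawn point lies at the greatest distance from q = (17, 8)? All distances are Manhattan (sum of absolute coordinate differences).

d(q,A) = |17−14| + |8−(-12)| = 3 + 20 = 23
d(q,B) = |17−0| + |8−(-1)| = 17 + 9 = 26
d(q,C) = |17−4| + |8−(-9)| = 13 + 17 = 30
d(q,D) = |17−12| + |8−(-2)| = 5 + 10 = 15
The largest is to C.

C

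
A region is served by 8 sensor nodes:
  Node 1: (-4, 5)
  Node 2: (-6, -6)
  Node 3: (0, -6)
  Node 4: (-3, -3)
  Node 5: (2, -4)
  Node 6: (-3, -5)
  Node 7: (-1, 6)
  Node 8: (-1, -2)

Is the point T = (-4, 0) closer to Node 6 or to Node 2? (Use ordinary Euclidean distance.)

Node 6

Compare squared distances:
d²(T, Node 6) = (-4−(-3))² + (0−(-5))² = 1 + 25 = 26
d²(T, Node 2) = (-4−(-6))² + (0−(-6))² = 4 + 36 = 40
26 < 40, so Node 6 is closer.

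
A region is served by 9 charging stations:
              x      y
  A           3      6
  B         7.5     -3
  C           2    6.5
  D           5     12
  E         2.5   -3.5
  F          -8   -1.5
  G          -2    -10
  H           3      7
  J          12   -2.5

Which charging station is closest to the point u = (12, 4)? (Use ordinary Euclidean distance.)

J

Since √ is increasing, it suffices to compare squared distances:
|uA|² = 81 + 4 = 85
|uB|² = 20.25 + 49 = 69.25
|uC|² = 100 + 6.25 = 106.25
|uD|² = 49 + 64 = 113
|uE|² = 90.25 + 56.25 = 146.5
|uF|² = 400 + 30.25 = 430.25
|uG|² = 196 + 196 = 392
|uH|² = 81 + 9 = 90
|uJ|² = 0 + 42.25 = 42.25
Minimum is at J.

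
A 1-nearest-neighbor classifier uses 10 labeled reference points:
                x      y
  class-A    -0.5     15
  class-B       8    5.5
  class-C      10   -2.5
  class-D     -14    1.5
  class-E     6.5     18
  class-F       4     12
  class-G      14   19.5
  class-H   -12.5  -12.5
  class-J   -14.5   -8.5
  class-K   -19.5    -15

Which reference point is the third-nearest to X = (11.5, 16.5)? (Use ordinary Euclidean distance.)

class-F

Compare squared distances (the ordering matches that of the actual distances):
d²(X, class-A) = 144 + 2.25 = 146.25
d²(X, class-B) = 12.25 + 121 = 133.25
d²(X, class-C) = 2.25 + 361 = 363.25
d²(X, class-D) = 650.25 + 225 = 875.25
d²(X, class-E) = 25 + 2.25 = 27.25
d²(X, class-F) = 56.25 + 20.25 = 76.5
d²(X, class-G) = 6.25 + 9 = 15.25
d²(X, class-H) = 576 + 841 = 1417
d²(X, class-J) = 676 + 625 = 1301
d²(X, class-K) = 961 + 992.25 = 1953.25
Sorted ascending: class-G, class-E, class-F, class-B, … — the third-nearest is class-F.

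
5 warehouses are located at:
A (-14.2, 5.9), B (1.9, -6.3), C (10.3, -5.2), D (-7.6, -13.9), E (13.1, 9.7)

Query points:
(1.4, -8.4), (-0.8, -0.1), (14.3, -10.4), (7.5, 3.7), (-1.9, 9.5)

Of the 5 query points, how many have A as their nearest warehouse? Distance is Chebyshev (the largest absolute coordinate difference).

1

(1.4, -8.4) — d to each: A:15.6, B:2.1, C:8.9, D:9, E:18.1 → nearest is B
(-0.8, -0.1) — d to each: A:13.4, B:6.2, C:11.1, D:13.8, E:13.9 → nearest is B
(14.3, -10.4) — d to each: A:28.5, B:12.4, C:5.2, D:21.9, E:20.1 → nearest is C
(7.5, 3.7) — d to each: A:21.7, B:10, C:8.9, D:17.6, E:6 → nearest is E
(-1.9, 9.5) — d to each: A:12.3, B:15.8, C:14.7, D:23.4, E:15 → nearest is A
1 of the 5 points has A as nearest.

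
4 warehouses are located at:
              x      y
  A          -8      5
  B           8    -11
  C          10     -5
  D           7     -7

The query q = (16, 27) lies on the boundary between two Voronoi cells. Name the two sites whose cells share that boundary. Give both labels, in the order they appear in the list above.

Squared distances from q to each site:
|qA|² = (16−(-8))² + (27−5)² = 576 + 484 = 1060
|qB|² = (16−8)² + (27−(-11))² = 64 + 1444 = 1508
|qC|² = (16−10)² + (27−(-5))² = 36 + 1024 = 1060
|qD|² = (16−7)² + (27−(-7))² = 81 + 1156 = 1237
q is equidistant from A and C (both at squared distance 1060), and every other site is strictly farther — so q lies on the A–C Voronoi edge.

A and C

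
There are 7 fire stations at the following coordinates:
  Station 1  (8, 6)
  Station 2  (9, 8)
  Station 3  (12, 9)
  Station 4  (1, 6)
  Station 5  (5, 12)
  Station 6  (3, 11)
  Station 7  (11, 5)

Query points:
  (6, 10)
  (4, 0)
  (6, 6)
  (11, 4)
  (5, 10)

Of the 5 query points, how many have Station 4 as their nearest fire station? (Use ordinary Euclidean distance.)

(6, 10) — d² to each: Station 1:20, Station 2:13, Station 3:37, Station 4:41, Station 5:5, Station 6:10, Station 7:50 → nearest is Station 5
(4, 0) — d² to each: Station 1:52, Station 2:89, Station 3:145, Station 4:45, Station 5:145, Station 6:122, Station 7:74 → nearest is Station 4
(6, 6) — d² to each: Station 1:4, Station 2:13, Station 3:45, Station 4:25, Station 5:37, Station 6:34, Station 7:26 → nearest is Station 1
(11, 4) — d² to each: Station 1:13, Station 2:20, Station 3:26, Station 4:104, Station 5:100, Station 6:113, Station 7:1 → nearest is Station 7
(5, 10) — d² to each: Station 1:25, Station 2:20, Station 3:50, Station 4:32, Station 5:4, Station 6:5, Station 7:61 → nearest is Station 5
1 of the 5 points has Station 4 as nearest.

1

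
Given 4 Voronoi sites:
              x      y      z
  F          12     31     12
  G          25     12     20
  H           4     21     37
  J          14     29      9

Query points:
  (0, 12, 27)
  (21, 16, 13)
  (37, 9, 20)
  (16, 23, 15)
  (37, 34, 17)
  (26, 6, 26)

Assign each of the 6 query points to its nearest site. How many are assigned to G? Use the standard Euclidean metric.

(0, 12, 27) — d² to each: F:730, G:674, H:197, J:809 → nearest is H
(21, 16, 13) — d² to each: F:307, G:81, H:890, J:234 → nearest is G
(37, 9, 20) — d² to each: F:1173, G:153, H:1522, J:1050 → nearest is G
(16, 23, 15) — d² to each: F:89, G:227, H:632, J:76 → nearest is J
(37, 34, 17) — d² to each: F:659, G:637, H:1658, J:618 → nearest is J
(26, 6, 26) — d² to each: F:1017, G:73, H:830, J:962 → nearest is G
3 of the 6 points have G as nearest.

3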